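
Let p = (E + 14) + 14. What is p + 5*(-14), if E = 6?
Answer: -36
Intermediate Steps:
p = 34 (p = (6 + 14) + 14 = 20 + 14 = 34)
p + 5*(-14) = 34 + 5*(-14) = 34 - 70 = -36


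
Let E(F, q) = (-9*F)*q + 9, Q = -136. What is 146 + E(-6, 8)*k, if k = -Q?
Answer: 60122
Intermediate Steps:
k = 136 (k = -1*(-136) = 136)
E(F, q) = 9 - 9*F*q (E(F, q) = -9*F*q + 9 = 9 - 9*F*q)
146 + E(-6, 8)*k = 146 + (9 - 9*(-6)*8)*136 = 146 + (9 + 432)*136 = 146 + 441*136 = 146 + 59976 = 60122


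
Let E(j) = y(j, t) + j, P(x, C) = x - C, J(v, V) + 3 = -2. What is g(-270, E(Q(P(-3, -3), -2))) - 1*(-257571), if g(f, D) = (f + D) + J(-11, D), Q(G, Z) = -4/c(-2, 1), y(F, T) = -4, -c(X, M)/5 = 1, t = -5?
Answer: 1286464/5 ≈ 2.5729e+5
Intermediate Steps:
c(X, M) = -5 (c(X, M) = -5*1 = -5)
J(v, V) = -5 (J(v, V) = -3 - 2 = -5)
Q(G, Z) = ⅘ (Q(G, Z) = -4/(-5) = -4*(-⅕) = ⅘)
E(j) = -4 + j
g(f, D) = -5 + D + f (g(f, D) = (f + D) - 5 = (D + f) - 5 = -5 + D + f)
g(-270, E(Q(P(-3, -3), -2))) - 1*(-257571) = (-5 + (-4 + ⅘) - 270) - 1*(-257571) = (-5 - 16/5 - 270) + 257571 = -1391/5 + 257571 = 1286464/5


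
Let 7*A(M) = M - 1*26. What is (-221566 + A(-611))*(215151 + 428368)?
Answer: -142640490983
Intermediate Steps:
A(M) = -26/7 + M/7 (A(M) = (M - 1*26)/7 = (M - 26)/7 = (-26 + M)/7 = -26/7 + M/7)
(-221566 + A(-611))*(215151 + 428368) = (-221566 + (-26/7 + (⅐)*(-611)))*(215151 + 428368) = (-221566 + (-26/7 - 611/7))*643519 = (-221566 - 91)*643519 = -221657*643519 = -142640490983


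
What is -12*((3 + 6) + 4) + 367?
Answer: 211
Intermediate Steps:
-12*((3 + 6) + 4) + 367 = -12*(9 + 4) + 367 = -12*13 + 367 = -3*52 + 367 = -156 + 367 = 211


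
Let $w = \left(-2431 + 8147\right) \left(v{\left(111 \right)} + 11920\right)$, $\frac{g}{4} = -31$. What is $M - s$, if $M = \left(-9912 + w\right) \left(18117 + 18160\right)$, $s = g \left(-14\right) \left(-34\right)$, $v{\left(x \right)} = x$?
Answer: $2494380604692$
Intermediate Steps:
$g = -124$ ($g = 4 \left(-31\right) = -124$)
$s = -59024$ ($s = \left(-124\right) \left(-14\right) \left(-34\right) = 1736 \left(-34\right) = -59024$)
$w = 68769196$ ($w = \left(-2431 + 8147\right) \left(111 + 11920\right) = 5716 \cdot 12031 = 68769196$)
$M = 2494380545668$ ($M = \left(-9912 + 68769196\right) \left(18117 + 18160\right) = 68759284 \cdot 36277 = 2494380545668$)
$M - s = 2494380545668 - -59024 = 2494380545668 + 59024 = 2494380604692$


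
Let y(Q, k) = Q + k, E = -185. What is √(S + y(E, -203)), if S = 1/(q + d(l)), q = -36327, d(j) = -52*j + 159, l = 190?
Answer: 35*I*√41975630/11512 ≈ 19.698*I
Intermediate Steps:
d(j) = 159 - 52*j
S = -1/46048 (S = 1/(-36327 + (159 - 52*190)) = 1/(-36327 + (159 - 9880)) = 1/(-36327 - 9721) = 1/(-46048) = -1/46048 ≈ -2.1716e-5)
√(S + y(E, -203)) = √(-1/46048 + (-185 - 203)) = √(-1/46048 - 388) = √(-17866625/46048) = 35*I*√41975630/11512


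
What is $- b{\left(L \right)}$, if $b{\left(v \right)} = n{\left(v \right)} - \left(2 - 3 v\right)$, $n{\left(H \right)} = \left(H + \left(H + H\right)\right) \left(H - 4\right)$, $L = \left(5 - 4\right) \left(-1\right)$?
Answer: $-10$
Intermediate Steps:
$L = -1$ ($L = 1 \left(-1\right) = -1$)
$n{\left(H \right)} = 3 H \left(-4 + H\right)$ ($n{\left(H \right)} = \left(H + 2 H\right) \left(-4 + H\right) = 3 H \left(-4 + H\right)$)
$b{\left(v \right)} = -2 + 3 v + 3 v \left(-4 + v\right)$ ($b{\left(v \right)} = 3 v \left(-4 + v\right) - \left(2 - 3 v\right) = 3 v \left(-4 + v\right) + \left(-2 + 3 v\right) = -2 + 3 v + 3 v \left(-4 + v\right)$)
$- b{\left(L \right)} = - (-2 - -9 + 3 \left(-1\right)^{2}) = - (-2 + 9 + 3 \cdot 1) = - (-2 + 9 + 3) = \left(-1\right) 10 = -10$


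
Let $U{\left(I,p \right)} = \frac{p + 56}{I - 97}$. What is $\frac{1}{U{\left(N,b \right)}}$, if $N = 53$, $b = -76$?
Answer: $\frac{11}{5} \approx 2.2$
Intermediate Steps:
$U{\left(I,p \right)} = \frac{56 + p}{-97 + I}$
$\frac{1}{U{\left(N,b \right)}} = \frac{1}{\frac{1}{-97 + 53} \left(56 - 76\right)} = \frac{1}{\frac{1}{-44} \left(-20\right)} = \frac{1}{\left(- \frac{1}{44}\right) \left(-20\right)} = \frac{1}{\frac{5}{11}} = \frac{11}{5}$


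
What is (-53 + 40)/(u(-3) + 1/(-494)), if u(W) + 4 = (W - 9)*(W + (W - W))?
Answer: -6422/15807 ≈ -0.40628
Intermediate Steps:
u(W) = -4 + W*(-9 + W) (u(W) = -4 + (W - 9)*(W + (W - W)) = -4 + (-9 + W)*(W + 0) = -4 + (-9 + W)*W = -4 + W*(-9 + W))
(-53 + 40)/(u(-3) + 1/(-494)) = (-53 + 40)/((-4 + (-3)² - 9*(-3)) + 1/(-494)) = -13/((-4 + 9 + 27) - 1/494) = -13/(32 - 1/494) = -13/15807/494 = -13*494/15807 = -6422/15807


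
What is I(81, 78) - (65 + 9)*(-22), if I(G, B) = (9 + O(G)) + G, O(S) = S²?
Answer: 8279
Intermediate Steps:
I(G, B) = 9 + G + G² (I(G, B) = (9 + G²) + G = 9 + G + G²)
I(81, 78) - (65 + 9)*(-22) = (9 + 81 + 81²) - (65 + 9)*(-22) = (9 + 81 + 6561) - 74*(-22) = 6651 - 1*(-1628) = 6651 + 1628 = 8279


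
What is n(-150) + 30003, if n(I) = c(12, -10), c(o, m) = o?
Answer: 30015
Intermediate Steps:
n(I) = 12
n(-150) + 30003 = 12 + 30003 = 30015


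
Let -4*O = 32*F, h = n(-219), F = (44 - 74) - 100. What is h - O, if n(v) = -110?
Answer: -1150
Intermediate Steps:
F = -130 (F = -30 - 100 = -130)
h = -110
O = 1040 (O = -8*(-130) = -1/4*(-4160) = 1040)
h - O = -110 - 1*1040 = -110 - 1040 = -1150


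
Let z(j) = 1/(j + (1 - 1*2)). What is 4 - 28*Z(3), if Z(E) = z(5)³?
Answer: 57/16 ≈ 3.5625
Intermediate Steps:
z(j) = 1/(-1 + j) (z(j) = 1/(j + (1 - 2)) = 1/(j - 1) = 1/(-1 + j))
Z(E) = 1/64 (Z(E) = (1/(-1 + 5))³ = (1/4)³ = (¼)³ = 1/64)
4 - 28*Z(3) = 4 - 28*1/64 = 4 - 7/16 = 57/16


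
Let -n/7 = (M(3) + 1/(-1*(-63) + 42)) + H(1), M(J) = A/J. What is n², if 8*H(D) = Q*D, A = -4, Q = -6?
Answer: 758641/3600 ≈ 210.73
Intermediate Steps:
H(D) = -3*D/4 (H(D) = (-6*D)/8 = -3*D/4)
M(J) = -4/J
n = 871/60 (n = -7*((-4/3 + 1/(-1*(-63) + 42)) - ¾*1) = -7*((-4*⅓ + 1/(63 + 42)) - ¾) = -7*((-4/3 + 1/105) - ¾) = -7*(-139/105 - ¾) = -7*(-871/420) = 871/60 ≈ 14.517)
n² = (871/60)² = 758641/3600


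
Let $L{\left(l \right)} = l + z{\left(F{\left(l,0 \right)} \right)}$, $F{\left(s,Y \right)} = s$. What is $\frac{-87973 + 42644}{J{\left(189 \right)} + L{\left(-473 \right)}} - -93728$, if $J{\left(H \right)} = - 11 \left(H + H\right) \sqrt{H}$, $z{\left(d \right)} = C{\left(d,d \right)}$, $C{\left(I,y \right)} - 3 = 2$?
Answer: $\frac{8506844262979}{90760977} + \frac{3490333 \sqrt{21}}{20169106} \approx 93729.0$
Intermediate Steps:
$C{\left(I,y \right)} = 5$ ($C{\left(I,y \right)} = 3 + 2 = 5$)
$z{\left(d \right)} = 5$
$L{\left(l \right)} = 5 + l$ ($L{\left(l \right)} = l + 5 = 5 + l$)
$J{\left(H \right)} = - 22 H^{\frac{3}{2}}$ ($J{\left(H \right)} = - 11 \cdot 2 H \sqrt{H} = - 22 H \sqrt{H} = - 22 H^{\frac{3}{2}}$)
$\frac{-87973 + 42644}{J{\left(189 \right)} + L{\left(-473 \right)}} - -93728 = \frac{-87973 + 42644}{- 22 \cdot 189^{\frac{3}{2}} + \left(5 - 473\right)} - -93728 = - \frac{45329}{- 22 \cdot 567 \sqrt{21} - 468} + 93728 = - \frac{45329}{- 12474 \sqrt{21} - 468} + 93728 = - \frac{45329}{-468 - 12474 \sqrt{21}} + 93728 = 93728 - \frac{45329}{-468 - 12474 \sqrt{21}}$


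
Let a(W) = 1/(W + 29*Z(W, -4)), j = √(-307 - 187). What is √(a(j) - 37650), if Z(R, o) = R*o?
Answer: √(-121510710165000 + 56810*I*√494)/56810 ≈ 1.0082e-6 + 194.04*I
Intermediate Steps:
j = I*√494 (j = √(-494) = I*√494 ≈ 22.226*I)
a(W) = -1/(115*W) (a(W) = 1/(W + 29*(W*(-4))) = 1/(W + 29*(-4*W)) = 1/(W - 116*W) = 1/(-115*W) = -1/(115*W))
√(a(j) - 37650) = √(-(-I*√494/494)/115 - 37650) = √(-(-1)*I*√494/56810 - 37650) = √(I*√494/56810 - 37650) = √(-37650 + I*√494/56810)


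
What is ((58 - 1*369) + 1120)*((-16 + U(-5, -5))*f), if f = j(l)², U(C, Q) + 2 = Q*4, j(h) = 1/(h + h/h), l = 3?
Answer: -15371/8 ≈ -1921.4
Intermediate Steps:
j(h) = 1/(1 + h) (j(h) = 1/(h + 1) = 1/(1 + h))
U(C, Q) = -2 + 4*Q (U(C, Q) = -2 + Q*4 = -2 + 4*Q)
f = 1/16 (f = (1/(1 + 3))² = (1/4)² = (¼)² = 1/16 ≈ 0.062500)
((58 - 1*369) + 1120)*((-16 + U(-5, -5))*f) = ((58 - 1*369) + 1120)*((-16 + (-2 + 4*(-5)))*(1/16)) = ((58 - 369) + 1120)*((-16 + (-2 - 20))*(1/16)) = (-311 + 1120)*((-16 - 22)*(1/16)) = 809*(-38*1/16) = 809*(-19/8) = -15371/8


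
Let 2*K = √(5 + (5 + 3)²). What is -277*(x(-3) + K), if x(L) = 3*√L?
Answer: -277*√69/2 - 831*I*√3 ≈ -1150.5 - 1439.3*I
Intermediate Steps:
K = √69/2 (K = √(5 + (5 + 3)²)/2 = √(5 + 8²)/2 = √(5 + 64)/2 = √69/2 ≈ 4.1533)
-277*(x(-3) + K) = -277*(3*√(-3) + √69/2) = -277*(3*(I*√3) + √69/2) = -277*(3*I*√3 + √69/2) = -277*(√69/2 + 3*I*√3) = -277*√69/2 - 831*I*√3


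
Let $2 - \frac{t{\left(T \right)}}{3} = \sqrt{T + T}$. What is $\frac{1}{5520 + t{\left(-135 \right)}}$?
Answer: $\frac{307}{1696617} + \frac{i \sqrt{30}}{3393234} \approx 0.00018095 + 1.6142 \cdot 10^{-6} i$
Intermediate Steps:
$t{\left(T \right)} = 6 - 3 \sqrt{2} \sqrt{T}$ ($t{\left(T \right)} = 6 - 3 \sqrt{T + T} = 6 - 3 \sqrt{2 T} = 6 - 3 \sqrt{2} \sqrt{T}$)
$\frac{1}{5520 + t{\left(-135 \right)}} = \frac{1}{5520 + \left(6 - 3 \sqrt{2} \sqrt{-135}\right)} = \frac{1}{5520 + \left(6 - 3 \sqrt{2} \cdot 3 i \sqrt{15}\right)} = \frac{1}{5520 + \left(6 - 9 i \sqrt{30}\right)} = \frac{1}{5526 - 9 i \sqrt{30}}$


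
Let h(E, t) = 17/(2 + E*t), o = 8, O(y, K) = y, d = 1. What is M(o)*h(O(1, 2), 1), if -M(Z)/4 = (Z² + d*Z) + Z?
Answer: -5440/3 ≈ -1813.3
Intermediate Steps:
M(Z) = -8*Z - 4*Z² (M(Z) = -4*((Z² + 1*Z) + Z) = -4*((Z² + Z) + Z) = -4*((Z + Z²) + Z) = -4*(Z² + 2*Z) = -8*Z - 4*Z²)
M(o)*h(O(1, 2), 1) = (-4*8*(2 + 8))*(17/(2 + 1*1)) = (-4*8*10)*(17/(2 + 1)) = -5440/3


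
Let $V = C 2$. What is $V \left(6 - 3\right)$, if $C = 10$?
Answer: $60$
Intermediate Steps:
$V = 20$ ($V = 10 \cdot 2 = 20$)
$V \left(6 - 3\right) = 20 \left(6 - 3\right) = 20 \cdot 3 = 60$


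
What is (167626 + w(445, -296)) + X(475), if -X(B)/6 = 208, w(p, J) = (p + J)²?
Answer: 188579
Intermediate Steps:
w(p, J) = (J + p)²
X(B) = -1248 (X(B) = -6*208 = -1248)
(167626 + w(445, -296)) + X(475) = (167626 + (-296 + 445)²) - 1248 = (167626 + 149²) - 1248 = (167626 + 22201) - 1248 = 189827 - 1248 = 188579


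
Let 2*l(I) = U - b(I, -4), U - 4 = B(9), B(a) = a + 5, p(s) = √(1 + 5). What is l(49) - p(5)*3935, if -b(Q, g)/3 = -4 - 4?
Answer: -3 - 3935*√6 ≈ -9641.8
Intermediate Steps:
p(s) = √6
b(Q, g) = 24 (b(Q, g) = -3*(-4 - 4) = -3*(-8) = 24)
B(a) = 5 + a
U = 18 (U = 4 + (5 + 9) = 4 + 14 = 18)
l(I) = -3 (l(I) = (18 - 1*24)/2 = (18 - 24)/2 = (½)*(-6) = -3)
l(49) - p(5)*3935 = -3 - √6*3935 = -3 - 3935*√6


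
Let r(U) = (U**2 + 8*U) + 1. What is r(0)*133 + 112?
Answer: 245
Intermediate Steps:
r(U) = 1 + U**2 + 8*U
r(0)*133 + 112 = (1 + 0**2 + 8*0)*133 + 112 = (1 + 0 + 0)*133 + 112 = 1*133 + 112 = 133 + 112 = 245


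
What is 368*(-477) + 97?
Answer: -175439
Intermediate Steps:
368*(-477) + 97 = -175536 + 97 = -175439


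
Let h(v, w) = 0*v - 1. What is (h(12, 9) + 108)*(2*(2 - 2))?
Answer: 0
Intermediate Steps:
h(v, w) = -1 (h(v, w) = 0 - 1 = -1)
(h(12, 9) + 108)*(2*(2 - 2)) = (-1 + 108)*(2*(2 - 2)) = 107*(2*0) = 107*0 = 0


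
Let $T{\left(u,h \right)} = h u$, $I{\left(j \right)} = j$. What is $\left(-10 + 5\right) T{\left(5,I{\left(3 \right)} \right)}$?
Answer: $-75$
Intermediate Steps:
$\left(-10 + 5\right) T{\left(5,I{\left(3 \right)} \right)} = \left(-10 + 5\right) 3 \cdot 5 = \left(-5\right) 15 = -75$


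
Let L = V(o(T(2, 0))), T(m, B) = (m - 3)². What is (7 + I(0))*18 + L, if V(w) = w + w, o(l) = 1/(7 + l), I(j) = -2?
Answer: 361/4 ≈ 90.250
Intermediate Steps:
T(m, B) = (-3 + m)²
V(w) = 2*w
L = ¼ (L = 2/(7 + (-3 + 2)²) = 2/(7 + (-1)²) = 2/(7 + 1) = 2/8 = 2*(⅛) = ¼ ≈ 0.25000)
(7 + I(0))*18 + L = (7 - 2)*18 + ¼ = 5*18 + ¼ = 90 + ¼ = 361/4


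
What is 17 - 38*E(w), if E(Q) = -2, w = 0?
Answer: 93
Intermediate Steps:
17 - 38*E(w) = 17 - 38*(-2) = 17 + 76 = 93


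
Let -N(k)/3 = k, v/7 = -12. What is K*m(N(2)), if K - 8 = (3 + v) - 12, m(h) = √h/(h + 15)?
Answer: -85*I*√6/9 ≈ -23.134*I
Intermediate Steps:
v = -84 (v = 7*(-12) = -84)
N(k) = -3*k
m(h) = √h/(15 + h)
K = -85 (K = 8 + ((3 - 84) - 12) = 8 + (-81 - 12) = 8 - 93 = -85)
K*m(N(2)) = -85*√(-3*2)/(15 - 3*2) = -85*√(-6)/(15 - 6) = -85*I*√6/9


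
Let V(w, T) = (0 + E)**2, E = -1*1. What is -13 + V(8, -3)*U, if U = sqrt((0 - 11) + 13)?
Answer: -13 + sqrt(2) ≈ -11.586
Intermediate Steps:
U = sqrt(2) (U = sqrt(-11 + 13) = sqrt(2) ≈ 1.4142)
E = -1
V(w, T) = 1 (V(w, T) = (0 - 1)**2 = (-1)**2 = 1)
-13 + V(8, -3)*U = -13 + 1*sqrt(2) = -13 + sqrt(2)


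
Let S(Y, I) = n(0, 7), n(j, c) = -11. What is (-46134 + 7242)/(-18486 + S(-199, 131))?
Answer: 38892/18497 ≈ 2.1026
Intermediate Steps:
S(Y, I) = -11
(-46134 + 7242)/(-18486 + S(-199, 131)) = (-46134 + 7242)/(-18486 - 11) = -38892/(-18497) = -38892*(-1/18497) = 38892/18497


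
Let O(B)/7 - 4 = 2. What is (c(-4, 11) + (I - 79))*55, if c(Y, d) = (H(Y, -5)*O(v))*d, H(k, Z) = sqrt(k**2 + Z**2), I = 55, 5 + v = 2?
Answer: -1320 + 25410*sqrt(41) ≈ 1.6138e+5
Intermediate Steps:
v = -3 (v = -5 + 2 = -3)
O(B) = 42 (O(B) = 28 + 7*2 = 28 + 14 = 42)
H(k, Z) = sqrt(Z**2 + k**2)
c(Y, d) = 42*d*sqrt(25 + Y**2) (c(Y, d) = (sqrt((-5)**2 + Y**2)*42)*d = (sqrt(25 + Y**2)*42)*d = (42*sqrt(25 + Y**2))*d = 42*d*sqrt(25 + Y**2))
(c(-4, 11) + (I - 79))*55 = (42*11*sqrt(25 + (-4)**2) + (55 - 79))*55 = (42*11*sqrt(25 + 16) - 24)*55 = (42*11*sqrt(41) - 24)*55 = (462*sqrt(41) - 24)*55 = (-24 + 462*sqrt(41))*55 = -1320 + 25410*sqrt(41)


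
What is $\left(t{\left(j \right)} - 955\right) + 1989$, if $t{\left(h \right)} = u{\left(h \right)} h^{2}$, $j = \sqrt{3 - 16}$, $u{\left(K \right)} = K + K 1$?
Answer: $1034 - 26 i \sqrt{13} \approx 1034.0 - 93.744 i$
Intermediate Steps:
$u{\left(K \right)} = 2 K$ ($u{\left(K \right)} = K + K = 2 K$)
$j = i \sqrt{13}$ ($j = \sqrt{-13} = i \sqrt{13} \approx 3.6056 i$)
$t{\left(h \right)} = 2 h^{3}$ ($t{\left(h \right)} = 2 h h^{2} = 2 h^{3}$)
$\left(t{\left(j \right)} - 955\right) + 1989 = \left(2 \left(i \sqrt{13}\right)^{3} - 955\right) + 1989 = \left(2 \left(- 13 i \sqrt{13}\right) - 955\right) + 1989 = \left(- 26 i \sqrt{13} - 955\right) + 1989 = \left(-955 - 26 i \sqrt{13}\right) + 1989 = 1034 - 26 i \sqrt{13}$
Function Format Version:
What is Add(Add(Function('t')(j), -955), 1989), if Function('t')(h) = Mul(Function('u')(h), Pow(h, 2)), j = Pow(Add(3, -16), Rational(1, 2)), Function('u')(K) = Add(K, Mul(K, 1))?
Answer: Add(1034, Mul(-26, I, Pow(13, Rational(1, 2)))) ≈ Add(1034.0, Mul(-93.744, I))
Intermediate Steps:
Function('u')(K) = Mul(2, K) (Function('u')(K) = Add(K, K) = Mul(2, K))
j = Mul(I, Pow(13, Rational(1, 2))) (j = Pow(-13, Rational(1, 2)) = Mul(I, Pow(13, Rational(1, 2))) ≈ Mul(3.6056, I))
Function('t')(h) = Mul(2, Pow(h, 3)) (Function('t')(h) = Mul(Mul(2, h), Pow(h, 2)) = Mul(2, Pow(h, 3)))
Add(Add(Function('t')(j), -955), 1989) = Add(Add(Mul(2, Pow(Mul(I, Pow(13, Rational(1, 2))), 3)), -955), 1989) = Add(Add(Mul(2, Mul(-13, I, Pow(13, Rational(1, 2)))), -955), 1989) = Add(Add(Mul(-26, I, Pow(13, Rational(1, 2))), -955), 1989) = Add(Add(-955, Mul(-26, I, Pow(13, Rational(1, 2)))), 1989) = Add(1034, Mul(-26, I, Pow(13, Rational(1, 2))))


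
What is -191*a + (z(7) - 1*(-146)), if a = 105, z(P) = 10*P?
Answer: -19839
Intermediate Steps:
-191*a + (z(7) - 1*(-146)) = -191*105 + (10*7 - 1*(-146)) = -20055 + (70 + 146) = -20055 + 216 = -19839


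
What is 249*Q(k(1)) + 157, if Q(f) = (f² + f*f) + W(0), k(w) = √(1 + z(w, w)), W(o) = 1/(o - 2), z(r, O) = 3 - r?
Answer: 3053/2 ≈ 1526.5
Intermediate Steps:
W(o) = 1/(-2 + o)
k(w) = √(4 - w) (k(w) = √(1 + (3 - w)) = √(4 - w))
Q(f) = -½ + 2*f² (Q(f) = (f² + f*f) + 1/(-2 + 0) = (f² + f²) + 1/(-2) = 2*f² - ½ = -½ + 2*f²)
249*Q(k(1)) + 157 = 249*(-½ + 2*(√(4 - 1*1))²) + 157 = 249*(-½ + 2*(√(4 - 1))²) + 157 = 249*(-½ + 2*(√3)²) + 157 = 249*(-½ + 2*3) + 157 = 249*(-½ + 6) + 157 = 249*(11/2) + 157 = 2739/2 + 157 = 3053/2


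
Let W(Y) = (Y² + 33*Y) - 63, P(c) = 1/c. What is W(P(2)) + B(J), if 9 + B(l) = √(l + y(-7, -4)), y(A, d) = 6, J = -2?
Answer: -213/4 ≈ -53.250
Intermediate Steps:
W(Y) = -63 + Y² + 33*Y
B(l) = -9 + √(6 + l) (B(l) = -9 + √(l + 6) = -9 + √(6 + l))
W(P(2)) + B(J) = (-63 + (1/2)² + 33/2) + (-9 + √(6 - 2)) = (-63 + (½)² + 33*(½)) + (-9 + √4) = (-63 + ¼ + 33/2) + (-9 + 2) = -185/4 - 7 = -213/4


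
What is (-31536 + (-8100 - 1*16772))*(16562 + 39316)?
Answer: -3151966224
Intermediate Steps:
(-31536 + (-8100 - 1*16772))*(16562 + 39316) = (-31536 + (-8100 - 16772))*55878 = (-31536 - 24872)*55878 = -56408*55878 = -3151966224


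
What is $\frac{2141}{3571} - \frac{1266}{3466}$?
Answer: $\frac{1449910}{6188543} \approx 0.23429$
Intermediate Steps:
$\frac{2141}{3571} - \frac{1266}{3466} = 2141 \cdot \frac{1}{3571} - \frac{633}{1733} = \frac{2141}{3571} - \frac{633}{1733} = \frac{1449910}{6188543}$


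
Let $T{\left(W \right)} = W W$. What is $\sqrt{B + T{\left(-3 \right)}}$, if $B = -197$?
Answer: $2 i \sqrt{47} \approx 13.711 i$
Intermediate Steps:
$T{\left(W \right)} = W^{2}$
$\sqrt{B + T{\left(-3 \right)}} = \sqrt{-197 + \left(-3\right)^{2}} = \sqrt{-197 + 9} = \sqrt{-188} = 2 i \sqrt{47}$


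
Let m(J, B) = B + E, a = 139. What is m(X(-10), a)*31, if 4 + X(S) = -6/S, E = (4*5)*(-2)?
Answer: 3069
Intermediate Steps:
E = -40 (E = 20*(-2) = -40)
X(S) = -4 - 6/S
m(J, B) = -40 + B (m(J, B) = B - 40 = -40 + B)
m(X(-10), a)*31 = (-40 + 139)*31 = 99*31 = 3069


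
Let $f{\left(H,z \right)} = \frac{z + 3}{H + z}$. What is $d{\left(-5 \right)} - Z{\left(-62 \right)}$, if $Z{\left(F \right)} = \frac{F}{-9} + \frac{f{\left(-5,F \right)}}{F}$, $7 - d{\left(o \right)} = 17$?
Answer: $- \frac{630877}{37386} \approx -16.875$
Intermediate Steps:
$f{\left(H,z \right)} = \frac{3 + z}{H + z}$
$d{\left(o \right)} = -10$ ($d{\left(o \right)} = 7 - 17 = -10$)
$Z{\left(F \right)} = - \frac{F}{9} + \frac{3 + F}{F \left(-5 + F\right)}$ ($Z{\left(F \right)} = \frac{F}{-9} + \frac{\frac{1}{-5 + F} \left(3 + F\right)}{F} = F \left(- \frac{1}{9}\right) + \frac{3 + F}{F \left(-5 + F\right)} = - \frac{F}{9} + \frac{3 + F}{F \left(-5 + F\right)}$)
$d{\left(-5 \right)} - Z{\left(-62 \right)} = -10 - \frac{3 - 62 + \frac{\left(-62\right)^{2} \left(5 - -62\right)}{9}}{\left(-62\right) \left(-5 - 62\right)} = -10 - - \frac{3 - 62 + \frac{1}{9} \cdot 3844 \left(5 + 62\right)}{62 \left(-67\right)} = -10 - \left(- \frac{1}{62}\right) \left(- \frac{1}{67}\right) \left(3 - 62 + \frac{1}{9} \cdot 3844 \cdot 67\right) = -10 - \left(- \frac{1}{62}\right) \left(- \frac{1}{67}\right) \left(3 - 62 + \frac{257548}{9}\right) = -10 - \left(- \frac{1}{62}\right) \left(- \frac{1}{67}\right) \frac{257017}{9} = -10 - \frac{257017}{37386} = - \frac{630877}{37386}$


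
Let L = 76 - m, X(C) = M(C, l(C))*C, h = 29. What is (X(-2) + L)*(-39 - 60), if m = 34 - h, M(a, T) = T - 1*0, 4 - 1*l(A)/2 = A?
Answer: -4653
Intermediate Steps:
l(A) = 8 - 2*A
M(a, T) = T (M(a, T) = T + 0 = T)
m = 5 (m = 34 - 1*29 = 34 - 29 = 5)
X(C) = C*(8 - 2*C) (X(C) = (8 - 2*C)*C = C*(8 - 2*C))
L = 71 (L = 76 - 1*5 = 76 - 5 = 71)
(X(-2) + L)*(-39 - 60) = (2*(-2)*(4 - 1*(-2)) + 71)*(-39 - 60) = (2*(-2)*(4 + 2) + 71)*(-99) = (2*(-2)*6 + 71)*(-99) = (-24 + 71)*(-99) = 47*(-99) = -4653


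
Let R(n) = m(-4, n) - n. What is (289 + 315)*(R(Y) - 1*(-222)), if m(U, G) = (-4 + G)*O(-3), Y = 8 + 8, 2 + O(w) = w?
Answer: 88184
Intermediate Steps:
O(w) = -2 + w
Y = 16
m(U, G) = 20 - 5*G (m(U, G) = (-4 + G)*(-2 - 3) = (-4 + G)*(-5) = 20 - 5*G)
R(n) = 20 - 6*n (R(n) = (20 - 5*n) - n = 20 - 6*n)
(289 + 315)*(R(Y) - 1*(-222)) = (289 + 315)*((20 - 6*16) - 1*(-222)) = 604*((20 - 96) + 222) = 604*(-76 + 222) = 604*146 = 88184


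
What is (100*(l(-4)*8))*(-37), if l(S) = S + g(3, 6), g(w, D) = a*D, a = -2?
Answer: 473600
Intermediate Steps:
g(w, D) = -2*D
l(S) = -12 + S (l(S) = S - 2*6 = S - 12 = -12 + S)
(100*(l(-4)*8))*(-37) = (100*((-12 - 4)*8))*(-37) = (100*(-16*8))*(-37) = (100*(-128))*(-37) = -12800*(-37) = 473600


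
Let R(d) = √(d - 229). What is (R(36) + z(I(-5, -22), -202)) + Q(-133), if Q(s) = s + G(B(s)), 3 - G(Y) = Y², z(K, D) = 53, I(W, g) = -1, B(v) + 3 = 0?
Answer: -86 + I*√193 ≈ -86.0 + 13.892*I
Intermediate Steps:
B(v) = -3 (B(v) = -3 + 0 = -3)
G(Y) = 3 - Y²
Q(s) = -6 + s (Q(s) = s + (3 - 1*(-3)²) = s + (3 - 1*9) = s + (3 - 9) = s - 6 = -6 + s)
R(d) = √(-229 + d)
(R(36) + z(I(-5, -22), -202)) + Q(-133) = (√(-229 + 36) + 53) + (-6 - 133) = (√(-193) + 53) - 139 = (I*√193 + 53) - 139 = (53 + I*√193) - 139 = -86 + I*√193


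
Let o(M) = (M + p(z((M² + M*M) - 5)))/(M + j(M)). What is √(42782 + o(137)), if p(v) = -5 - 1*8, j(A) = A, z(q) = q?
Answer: 114*√61787/137 ≈ 206.84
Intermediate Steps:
p(v) = -13 (p(v) = -5 - 8 = -13)
o(M) = (-13 + M)/(2*M) (o(M) = (M - 13)/(M + M) = (-13 + M)/((2*M)) = (-13 + M)*(1/(2*M)) = (-13 + M)/(2*M))
√(42782 + o(137)) = √(42782 + (½)*(-13 + 137)/137) = √(42782 + (½)*(1/137)*124) = √(42782 + 62/137) = √(5861196/137) = 114*√61787/137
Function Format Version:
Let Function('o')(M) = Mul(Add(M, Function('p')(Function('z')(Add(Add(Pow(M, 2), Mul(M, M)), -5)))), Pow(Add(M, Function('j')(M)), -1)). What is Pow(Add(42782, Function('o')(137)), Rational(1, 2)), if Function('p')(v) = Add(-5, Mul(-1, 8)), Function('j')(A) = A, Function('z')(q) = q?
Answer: Mul(Rational(114, 137), Pow(61787, Rational(1, 2))) ≈ 206.84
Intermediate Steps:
Function('p')(v) = -13 (Function('p')(v) = Add(-5, -8) = -13)
Function('o')(M) = Mul(Rational(1, 2), Pow(M, -1), Add(-13, M)) (Function('o')(M) = Mul(Add(M, -13), Pow(Add(M, M), -1)) = Mul(Add(-13, M), Pow(Mul(2, M), -1)) = Mul(Add(-13, M), Mul(Rational(1, 2), Pow(M, -1))) = Mul(Rational(1, 2), Pow(M, -1), Add(-13, M)))
Pow(Add(42782, Function('o')(137)), Rational(1, 2)) = Pow(Add(42782, Mul(Rational(1, 2), Pow(137, -1), Add(-13, 137))), Rational(1, 2)) = Pow(Add(42782, Mul(Rational(1, 2), Rational(1, 137), 124)), Rational(1, 2)) = Pow(Add(42782, Rational(62, 137)), Rational(1, 2)) = Pow(Rational(5861196, 137), Rational(1, 2)) = Mul(Rational(114, 137), Pow(61787, Rational(1, 2)))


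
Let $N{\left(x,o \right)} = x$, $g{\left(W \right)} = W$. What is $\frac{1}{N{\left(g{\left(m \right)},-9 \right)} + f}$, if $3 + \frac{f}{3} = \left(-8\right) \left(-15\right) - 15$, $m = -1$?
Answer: $\frac{1}{305} \approx 0.0032787$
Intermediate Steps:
$f = 306$ ($f = -9 + 3 \left(\left(-8\right) \left(-15\right) - 15\right) = -9 + 3 \left(120 - 15\right) = -9 + 3 \cdot 105 = -9 + 315 = 306$)
$\frac{1}{N{\left(g{\left(m \right)},-9 \right)} + f} = \frac{1}{-1 + 306} = \frac{1}{305}$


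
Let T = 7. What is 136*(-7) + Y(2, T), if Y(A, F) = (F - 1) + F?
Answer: -939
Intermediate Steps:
Y(A, F) = -1 + 2*F (Y(A, F) = (-1 + F) + F = -1 + 2*F)
136*(-7) + Y(2, T) = 136*(-7) + (-1 + 2*7) = -952 + (-1 + 14) = -952 + 13 = -939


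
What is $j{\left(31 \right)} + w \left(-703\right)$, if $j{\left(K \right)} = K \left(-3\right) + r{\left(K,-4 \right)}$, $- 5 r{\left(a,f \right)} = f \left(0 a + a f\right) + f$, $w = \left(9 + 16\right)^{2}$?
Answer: $- \frac{2197832}{5} \approx -4.3957 \cdot 10^{5}$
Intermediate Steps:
$w = 625$ ($w = 25^{2} = 625$)
$r{\left(a,f \right)} = - \frac{f}{5} - \frac{a f^{2}}{5}$ ($r{\left(a,f \right)} = - \frac{f \left(0 a + a f\right) + f}{5} = - \frac{f \left(0 + a f\right) + f}{5} = - \frac{f a f + f}{5} = - \frac{a f^{2} + f}{5} = - \frac{f + a f^{2}}{5} = - \frac{f}{5} - \frac{a f^{2}}{5}$)
$j{\left(K \right)} = \frac{4}{5} - \frac{31 K}{5}$ ($j{\left(K \right)} = K \left(-3\right) - - \frac{4 \left(1 + K \left(-4\right)\right)}{5} = - 3 K - - \frac{4 \left(1 - 4 K\right)}{5} = - 3 K - \left(- \frac{4}{5} + \frac{16 K}{5}\right) = \frac{4}{5} - \frac{31 K}{5}$)
$j{\left(31 \right)} + w \left(-703\right) = \left(\frac{4}{5} - \frac{961}{5}\right) + 625 \left(-703\right) = \left(\frac{4}{5} - \frac{961}{5}\right) - 439375 = - \frac{957}{5} - 439375 = - \frac{2197832}{5}$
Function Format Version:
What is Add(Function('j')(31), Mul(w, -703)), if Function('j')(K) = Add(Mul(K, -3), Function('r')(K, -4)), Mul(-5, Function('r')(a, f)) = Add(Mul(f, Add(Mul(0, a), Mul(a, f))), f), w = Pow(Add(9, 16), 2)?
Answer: Rational(-2197832, 5) ≈ -4.3957e+5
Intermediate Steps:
w = 625 (w = Pow(25, 2) = 625)
Function('r')(a, f) = Add(Mul(Rational(-1, 5), f), Mul(Rational(-1, 5), a, Pow(f, 2))) (Function('r')(a, f) = Mul(Rational(-1, 5), Add(Mul(f, Add(Mul(0, a), Mul(a, f))), f)) = Mul(Rational(-1, 5), Add(Mul(f, Add(0, Mul(a, f))), f)) = Mul(Rational(-1, 5), Add(Mul(f, Mul(a, f)), f)) = Mul(Rational(-1, 5), Add(Mul(a, Pow(f, 2)), f)) = Mul(Rational(-1, 5), Add(f, Mul(a, Pow(f, 2)))) = Add(Mul(Rational(-1, 5), f), Mul(Rational(-1, 5), a, Pow(f, 2))))
Function('j')(K) = Add(Rational(4, 5), Mul(Rational(-31, 5), K)) (Function('j')(K) = Add(Mul(K, -3), Mul(Rational(-1, 5), -4, Add(1, Mul(K, -4)))) = Add(Mul(-3, K), Mul(Rational(-1, 5), -4, Add(1, Mul(-4, K)))) = Add(Mul(-3, K), Add(Rational(4, 5), Mul(Rational(-16, 5), K))) = Add(Rational(4, 5), Mul(Rational(-31, 5), K)))
Add(Function('j')(31), Mul(w, -703)) = Add(Add(Rational(4, 5), Mul(Rational(-31, 5), 31)), Mul(625, -703)) = Add(Add(Rational(4, 5), Rational(-961, 5)), -439375) = Add(Rational(-957, 5), -439375) = Rational(-2197832, 5)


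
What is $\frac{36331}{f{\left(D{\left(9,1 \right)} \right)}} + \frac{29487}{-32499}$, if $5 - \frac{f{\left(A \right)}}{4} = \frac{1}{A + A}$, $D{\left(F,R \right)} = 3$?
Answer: $\frac{1180151087}{628314} \approx 1878.3$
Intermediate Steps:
$f{\left(A \right)} = 20 - \frac{2}{A}$ ($f{\left(A \right)} = 20 - \frac{4}{A + A} = 20 - \frac{4}{2 A} = 20 - 4 \frac{1}{2 A} = 20 - \frac{2}{A}$)
$\frac{36331}{f{\left(D{\left(9,1 \right)} \right)}} + \frac{29487}{-32499} = \frac{36331}{20 - \frac{2}{3}} + \frac{29487}{-32499} = \frac{36331}{20 - \frac{2}{3}} + 29487 \left(- \frac{1}{32499}\right) = \frac{36331}{20 - \frac{2}{3}} - \frac{9829}{10833} = \frac{36331}{\frac{58}{3}} - \frac{9829}{10833} = 36331 \cdot \frac{3}{58} - \frac{9829}{10833} = \frac{108993}{58} - \frac{9829}{10833} = \frac{1180151087}{628314}$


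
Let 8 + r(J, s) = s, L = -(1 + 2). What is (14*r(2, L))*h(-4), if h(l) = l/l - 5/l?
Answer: -693/2 ≈ -346.50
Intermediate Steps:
L = -3 (L = -1*3 = -3)
r(J, s) = -8 + s
h(l) = 1 - 5/l
(14*r(2, L))*h(-4) = (14*(-8 - 3))*((-5 - 4)/(-4)) = (14*(-11))*(-¼*(-9)) = -154*9/4 = -693/2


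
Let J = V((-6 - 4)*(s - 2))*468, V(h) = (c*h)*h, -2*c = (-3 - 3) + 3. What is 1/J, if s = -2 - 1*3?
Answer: 1/3439800 ≈ 2.9071e-7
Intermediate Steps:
s = -5 (s = -2 - 3 = -5)
c = 3/2 (c = -((-3 - 3) + 3)/2 = -(-6 + 3)/2 = -1/2*(-3) = 3/2 ≈ 1.5000)
V(h) = 3*h**2/2 (V(h) = (3*h/2)*h = 3*h**2/2)
J = 3439800 (J = (3*((-6 - 4)*(-5 - 2))**2/2)*468 = (3*(-10*(-7))**2/2)*468 = ((3/2)*70**2)*468 = ((3/2)*4900)*468 = 7350*468 = 3439800)
1/J = 1/3439800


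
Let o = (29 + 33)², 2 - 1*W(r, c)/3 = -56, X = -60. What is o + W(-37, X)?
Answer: 4018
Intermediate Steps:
W(r, c) = 174 (W(r, c) = 6 - 3*(-56) = 6 + 168 = 174)
o = 3844 (o = 62² = 3844)
o + W(-37, X) = 3844 + 174 = 4018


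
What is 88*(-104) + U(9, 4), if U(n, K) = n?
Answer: -9143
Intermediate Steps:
88*(-104) + U(9, 4) = 88*(-104) + 9 = -9152 + 9 = -9143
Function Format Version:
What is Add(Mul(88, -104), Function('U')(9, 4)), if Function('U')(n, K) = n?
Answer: -9143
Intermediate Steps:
Add(Mul(88, -104), Function('U')(9, 4)) = Add(Mul(88, -104), 9) = Add(-9152, 9) = -9143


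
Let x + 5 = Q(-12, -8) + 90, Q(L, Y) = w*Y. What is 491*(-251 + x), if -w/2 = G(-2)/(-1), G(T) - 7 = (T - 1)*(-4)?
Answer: -230770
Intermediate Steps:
G(T) = 11 - 4*T (G(T) = 7 + (T - 1)*(-4) = 7 + (-1 + T)*(-4) = 7 + (4 - 4*T) = 11 - 4*T)
w = 38 (w = -2*(11 - 4*(-2))/(-1) = -2*(11 + 8)*(-1) = -38*(-1) = -2*(-19) = 38)
Q(L, Y) = 38*Y
x = -219 (x = -5 + (38*(-8) + 90) = -5 + (-304 + 90) = -5 - 214 = -219)
491*(-251 + x) = 491*(-251 - 219) = 491*(-470) = -230770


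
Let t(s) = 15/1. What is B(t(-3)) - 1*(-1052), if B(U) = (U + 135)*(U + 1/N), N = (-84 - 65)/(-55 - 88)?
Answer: 513448/149 ≈ 3446.0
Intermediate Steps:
t(s) = 15 (t(s) = 15*1 = 15)
N = 149/143 (N = -149/(-143) = -149*(-1/143) = 149/143 ≈ 1.0420)
B(U) = (135 + U)*(143/149 + U) (B(U) = (U + 135)*(U + 1/(149/143)) = (135 + U)*(U + 143/149) = (135 + U)*(143/149 + U))
B(t(-3)) - 1*(-1052) = (19305/149 + 15² + (20258/149)*15) - 1*(-1052) = (19305/149 + 225 + 303870/149) + 1052 = 356700/149 + 1052 = 513448/149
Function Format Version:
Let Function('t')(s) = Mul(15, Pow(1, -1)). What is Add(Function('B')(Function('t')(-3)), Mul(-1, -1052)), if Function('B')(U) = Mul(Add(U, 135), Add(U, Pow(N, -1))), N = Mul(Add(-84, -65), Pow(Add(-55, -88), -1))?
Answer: Rational(513448, 149) ≈ 3446.0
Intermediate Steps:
Function('t')(s) = 15 (Function('t')(s) = Mul(15, 1) = 15)
N = Rational(149, 143) (N = Mul(-149, Pow(-143, -1)) = Mul(-149, Rational(-1, 143)) = Rational(149, 143) ≈ 1.0420)
Function('B')(U) = Mul(Add(135, U), Add(Rational(143, 149), U)) (Function('B')(U) = Mul(Add(U, 135), Add(U, Pow(Rational(149, 143), -1))) = Mul(Add(135, U), Add(U, Rational(143, 149))) = Mul(Add(135, U), Add(Rational(143, 149), U)))
Add(Function('B')(Function('t')(-3)), Mul(-1, -1052)) = Add(Add(Rational(19305, 149), Pow(15, 2), Mul(Rational(20258, 149), 15)), Mul(-1, -1052)) = Add(Add(Rational(19305, 149), 225, Rational(303870, 149)), 1052) = Add(Rational(356700, 149), 1052) = Rational(513448, 149)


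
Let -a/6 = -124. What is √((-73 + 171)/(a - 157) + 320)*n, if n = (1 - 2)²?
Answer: 3*√12257734/587 ≈ 17.893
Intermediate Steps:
a = 744 (a = -6*(-124) = 744)
n = 1 (n = (-1)² = 1)
√((-73 + 171)/(a - 157) + 320)*n = √((-73 + 171)/(744 - 157) + 320)*1 = √(98/587 + 320)*1 = √(187938/587)*1 = (3*√12257734/587)*1 = 3*√12257734/587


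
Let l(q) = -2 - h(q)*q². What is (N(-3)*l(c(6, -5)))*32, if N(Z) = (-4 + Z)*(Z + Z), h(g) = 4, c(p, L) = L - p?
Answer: -653184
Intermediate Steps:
N(Z) = 2*Z*(-4 + Z) (N(Z) = (-4 + Z)*(2*Z) = 2*Z*(-4 + Z))
l(q) = -2 - 4*q²
(N(-3)*l(c(6, -5)))*32 = ((2*(-3)*(-4 - 3))*(-2 - 4*(-5 - 1*6)²))*32 = ((2*(-3)*(-7))*(-2 - 4*(-5 - 6)²))*32 = (42*(-2 - 4*(-11)²))*32 = (42*(-2 - 4*121))*32 = (42*(-2 - 484))*32 = (42*(-486))*32 = -20412*32 = -653184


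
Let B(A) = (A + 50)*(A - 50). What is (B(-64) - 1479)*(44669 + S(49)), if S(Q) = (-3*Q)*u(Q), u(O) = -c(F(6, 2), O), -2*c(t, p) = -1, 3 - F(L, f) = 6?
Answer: 10469745/2 ≈ 5.2349e+6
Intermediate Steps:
F(L, f) = -3 (F(L, f) = 3 - 1*6 = 3 - 6 = -3)
c(t, p) = ½ (c(t, p) = -½*(-1) = ½)
B(A) = (-50 + A)*(50 + A) (B(A) = (50 + A)*(-50 + A) = (-50 + A)*(50 + A))
u(O) = -½ (u(O) = -1*½ = -½)
S(Q) = 3*Q/2 (S(Q) = -3*Q*(-½) = 3*Q/2)
(B(-64) - 1479)*(44669 + S(49)) = ((-2500 + (-64)²) - 1479)*(44669 + (3/2)*49) = ((-2500 + 4096) - 1479)*(44669 + 147/2) = (1596 - 1479)*(89485/2) = 117*(89485/2) = 10469745/2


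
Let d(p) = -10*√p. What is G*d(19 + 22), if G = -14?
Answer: 140*√41 ≈ 896.44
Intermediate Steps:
G*d(19 + 22) = -(-140)*√(19 + 22) = -(-140)*√41 = 140*√41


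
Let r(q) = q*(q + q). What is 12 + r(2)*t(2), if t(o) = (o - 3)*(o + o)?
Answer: -20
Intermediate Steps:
t(o) = 2*o*(-3 + o) (t(o) = (-3 + o)*(2*o) = 2*o*(-3 + o))
r(q) = 2*q² (r(q) = q*(2*q) = 2*q²)
12 + r(2)*t(2) = 12 + (2*2²)*(2*2*(-3 + 2)) = 12 + (2*4)*(2*2*(-1)) = 12 + 8*(-4) = 12 - 32 = -20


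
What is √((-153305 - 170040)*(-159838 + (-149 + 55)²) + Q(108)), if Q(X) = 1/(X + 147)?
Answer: √3174893853392505/255 ≈ 2.2097e+5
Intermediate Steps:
Q(X) = 1/(147 + X)
√((-153305 - 170040)*(-159838 + (-149 + 55)²) + Q(108)) = √((-153305 - 170040)*(-159838 + (-149 + 55)²) + 1/(147 + 108)) = √(-323345*(-159838 + (-94)²) + 1/255) = √(-323345*(-159838 + 8836) + 1/255) = √(-323345*(-151002) + 1/255) = √(48825741690 + 1/255) = √(12450564130951/255) = √3174893853392505/255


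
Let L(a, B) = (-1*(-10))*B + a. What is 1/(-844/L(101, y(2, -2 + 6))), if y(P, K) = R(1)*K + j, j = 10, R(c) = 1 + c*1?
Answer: -281/844 ≈ -0.33294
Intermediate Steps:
R(c) = 1 + c
y(P, K) = 10 + 2*K (y(P, K) = (1 + 1)*K + 10 = 2*K + 10 = 10 + 2*K)
L(a, B) = a + 10*B (L(a, B) = 10*B + a = a + 10*B)
1/(-844/L(101, y(2, -2 + 6))) = 1/(-844/(101 + 10*(10 + 2*(-2 + 6)))) = 1/(-844/(101 + 10*(10 + 2*4))) = 1/(-844/(101 + 10*(10 + 8))) = 1/(-844/(101 + 10*18)) = 1/(-844/(101 + 180)) = 1/(-844/281) = -281/844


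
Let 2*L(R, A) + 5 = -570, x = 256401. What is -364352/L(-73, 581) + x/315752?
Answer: 230237175983/181557400 ≈ 1268.1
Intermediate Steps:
L(R, A) = -575/2 (L(R, A) = -5/2 + (½)*(-570) = -5/2 - 285 = -575/2)
-364352/L(-73, 581) + x/315752 = -364352/(-575/2) + 256401/315752 = -364352*(-2/575) + 256401*(1/315752) = 728704/575 + 256401/315752 = 230237175983/181557400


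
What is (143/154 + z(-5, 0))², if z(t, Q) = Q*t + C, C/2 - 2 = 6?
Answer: 56169/196 ≈ 286.58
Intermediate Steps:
C = 16 (C = 4 + 2*6 = 4 + 12 = 16)
z(t, Q) = 16 + Q*t (z(t, Q) = Q*t + 16 = 16 + Q*t)
(143/154 + z(-5, 0))² = (143/154 + (16 + 0*(-5)))² = (143*(1/154) + (16 + 0))² = (13/14 + 16)² = (237/14)² = 56169/196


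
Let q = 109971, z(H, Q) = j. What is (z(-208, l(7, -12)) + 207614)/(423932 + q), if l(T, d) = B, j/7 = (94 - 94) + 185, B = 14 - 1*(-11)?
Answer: 208909/533903 ≈ 0.39129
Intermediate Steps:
B = 25 (B = 14 + 11 = 25)
j = 1295 (j = 7*((94 - 94) + 185) = 7*(0 + 185) = 7*185 = 1295)
l(T, d) = 25
z(H, Q) = 1295
(z(-208, l(7, -12)) + 207614)/(423932 + q) = (1295 + 207614)/(423932 + 109971) = 208909/533903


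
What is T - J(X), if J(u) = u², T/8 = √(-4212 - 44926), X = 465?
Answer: -216225 + 8*I*√49138 ≈ -2.1623e+5 + 1773.4*I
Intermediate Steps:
T = 8*I*√49138 (T = 8*√(-4212 - 44926) = 8*√(-49138) = 8*(I*√49138) = 8*I*√49138 ≈ 1773.4*I)
T - J(X) = 8*I*√49138 - 1*465² = 8*I*√49138 - 1*216225 = 8*I*√49138 - 216225 = -216225 + 8*I*√49138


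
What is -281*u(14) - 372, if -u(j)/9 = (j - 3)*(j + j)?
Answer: 778560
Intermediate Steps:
u(j) = -18*j*(-3 + j) (u(j) = -9*(j - 3)*(j + j) = -9*(-3 + j)*2*j = -18*j*(-3 + j))
-281*u(14) - 372 = -5058*14*(3 - 1*14) - 372 = -5058*14*(3 - 14) - 372 = -5058*14*(-11) - 372 = -281*(-2772) - 372 = 778932 - 372 = 778560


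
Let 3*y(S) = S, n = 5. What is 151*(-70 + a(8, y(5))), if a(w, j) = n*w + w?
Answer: -3322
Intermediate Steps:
y(S) = S/3
a(w, j) = 6*w (a(w, j) = 5*w + w = 6*w)
151*(-70 + a(8, y(5))) = 151*(-70 + 6*8) = 151*(-70 + 48) = 151*(-22) = -3322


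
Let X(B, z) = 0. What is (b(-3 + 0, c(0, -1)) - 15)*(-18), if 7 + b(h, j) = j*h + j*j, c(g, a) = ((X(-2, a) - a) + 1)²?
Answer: 324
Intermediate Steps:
c(g, a) = (1 - a)² (c(g, a) = ((0 - a) + 1)² = (-a + 1)² = (1 - a)²)
b(h, j) = -7 + j² + h*j (b(h, j) = -7 + (j*h + j*j) = -7 + (h*j + j²) = -7 + (j² + h*j) = -7 + j² + h*j)
(b(-3 + 0, c(0, -1)) - 15)*(-18) = ((-7 + ((1 - 1*(-1))²)² + (-3 + 0)*(1 - 1*(-1))²) - 15)*(-18) = ((-7 + ((1 + 1)²)² - 3*(1 + 1)²) - 15)*(-18) = ((-7 + (2²)² - 3*2²) - 15)*(-18) = ((-7 + 4² - 3*4) - 15)*(-18) = ((-7 + 16 - 12) - 15)*(-18) = (-3 - 15)*(-18) = -18*(-18) = 324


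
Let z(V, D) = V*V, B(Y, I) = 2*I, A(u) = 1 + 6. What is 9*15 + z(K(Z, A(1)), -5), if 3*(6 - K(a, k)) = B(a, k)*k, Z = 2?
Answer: 7615/9 ≈ 846.11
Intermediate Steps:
A(u) = 7
K(a, k) = 6 - 2*k²/3 (K(a, k) = 6 - 2*k*k/3 = 6 - 2*k²/3)
z(V, D) = V²
9*15 + z(K(Z, A(1)), -5) = 9*15 + (6 - ⅔*7²)² = 135 + (6 - ⅔*49)² = 135 + (6 - 98/3)² = 135 + (-80/3)² = 135 + 6400/9 = 7615/9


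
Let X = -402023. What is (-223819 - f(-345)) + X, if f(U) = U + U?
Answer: -625152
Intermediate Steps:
f(U) = 2*U
(-223819 - f(-345)) + X = (-223819 - 2*(-345)) - 402023 = (-223819 - 1*(-690)) - 402023 = (-223819 + 690) - 402023 = -223129 - 402023 = -625152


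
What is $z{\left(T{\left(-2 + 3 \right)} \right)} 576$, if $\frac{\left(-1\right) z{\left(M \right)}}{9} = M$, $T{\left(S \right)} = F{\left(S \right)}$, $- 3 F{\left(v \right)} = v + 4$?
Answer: $8640$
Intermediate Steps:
$F{\left(v \right)} = - \frac{4}{3} - \frac{v}{3}$ ($F{\left(v \right)} = - \frac{v + 4}{3} = - \frac{4 + v}{3} = - \frac{4}{3} - \frac{v}{3}$)
$T{\left(S \right)} = - \frac{4}{3} - \frac{S}{3}$
$z{\left(M \right)} = - 9 M$
$z{\left(T{\left(-2 + 3 \right)} \right)} 576 = - 9 \left(- \frac{4}{3} - \frac{-2 + 3}{3}\right) 576 = - 9 \left(- \frac{4}{3} - \frac{1}{3}\right) 576 = \left(-9\right) \left(- \frac{5}{3}\right) 576 = 15 \cdot 576 = 8640$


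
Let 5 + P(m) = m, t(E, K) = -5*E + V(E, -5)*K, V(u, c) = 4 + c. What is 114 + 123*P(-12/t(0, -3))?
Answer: -993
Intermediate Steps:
t(E, K) = -K - 5*E (t(E, K) = -5*E + (4 - 5)*K = -5*E - K = -K - 5*E)
P(m) = -5 + m
114 + 123*P(-12/t(0, -3)) = 114 + 123*(-5 - 12/(-1*(-3) - 5*0)) = 114 + 123*(-5 - 12/(3 + 0)) = 114 + 123*(-5 - 12/3) = 114 + 123*(-5 - 12*1/3) = 114 + 123*(-5 - 4) = 114 + 123*(-9) = 114 - 1107 = -993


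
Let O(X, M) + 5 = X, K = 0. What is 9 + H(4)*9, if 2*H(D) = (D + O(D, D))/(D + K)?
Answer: 99/8 ≈ 12.375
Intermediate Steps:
O(X, M) = -5 + X
H(D) = (-5 + 2*D)/(2*D) (H(D) = ((D + (-5 + D))/(D + 0))/2 = ((-5 + 2*D)/D)/2 = (-5 + 2*D)/(2*D))
9 + H(4)*9 = 9 + ((-5/2 + 4)/4)*9 = 9 + ((¼)*(3/2))*9 = 9 + (3/8)*9 = 9 + 27/8 = 99/8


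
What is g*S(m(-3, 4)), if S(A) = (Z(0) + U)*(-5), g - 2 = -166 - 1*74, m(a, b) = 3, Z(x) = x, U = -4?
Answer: -4760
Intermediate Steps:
g = -238 (g = 2 + (-166 - 1*74) = 2 + (-166 - 74) = 2 - 240 = -238)
S(A) = 20 (S(A) = (0 - 4)*(-5) = -4*(-5) = 20)
g*S(m(-3, 4)) = -238*20 = -4760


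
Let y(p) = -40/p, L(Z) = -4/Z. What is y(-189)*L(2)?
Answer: -80/189 ≈ -0.42328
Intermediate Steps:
y(-189)*L(2) = (-40/(-189))*(-4/2) = (-40*(-1/189))*(-4*½) = (40/189)*(-2) = -80/189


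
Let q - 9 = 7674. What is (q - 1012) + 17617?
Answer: 24288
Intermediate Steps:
q = 7683 (q = 9 + 7674 = 7683)
(q - 1012) + 17617 = (7683 - 1012) + 17617 = 6671 + 17617 = 24288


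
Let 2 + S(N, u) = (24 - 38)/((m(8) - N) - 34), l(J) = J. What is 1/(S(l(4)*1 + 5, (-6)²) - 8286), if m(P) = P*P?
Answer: -3/24866 ≈ -0.00012065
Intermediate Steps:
m(P) = P²
S(N, u) = -2 - 14/(30 - N) (S(N, u) = -2 + (24 - 38)/((8² - N) - 34) = -2 - 14/((64 - N) - 34) = -2 - 14/(30 - N))
1/(S(l(4)*1 + 5, (-6)²) - 8286) = 1/(2*(37 - (4*1 + 5))/(-30 + (4*1 + 5)) - 8286) = 1/(2*(37 - (4 + 5))/(-30 + (4 + 5)) - 8286) = 1/(2*(37 - 1*9)/(-30 + 9) - 8286) = 1/(2*(37 - 9)/(-21) - 8286) = 1/(2*(-1/21)*28 - 8286) = 1/(-8/3 - 8286) = 1/(-24866/3) = -3/24866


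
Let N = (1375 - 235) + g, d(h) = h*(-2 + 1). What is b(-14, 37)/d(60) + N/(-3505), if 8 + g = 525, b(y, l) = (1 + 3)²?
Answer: -1555/2103 ≈ -0.73942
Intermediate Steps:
b(y, l) = 16 (b(y, l) = 4² = 16)
g = 517 (g = -8 + 525 = 517)
d(h) = -h (d(h) = h*(-1) = -h)
N = 1657 (N = (1375 - 235) + 517 = 1140 + 517 = 1657)
b(-14, 37)/d(60) + N/(-3505) = 16/((-1*60)) + 1657/(-3505) = 16/(-60) + 1657*(-1/3505) = 16*(-1/60) - 1657/3505 = -4/15 - 1657/3505 = -1555/2103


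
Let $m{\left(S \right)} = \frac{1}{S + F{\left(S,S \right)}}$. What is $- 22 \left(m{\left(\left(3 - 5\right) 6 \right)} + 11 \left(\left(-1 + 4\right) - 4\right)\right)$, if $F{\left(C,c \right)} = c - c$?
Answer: $\frac{1463}{6} \approx 243.83$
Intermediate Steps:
$F{\left(C,c \right)} = 0$
$m{\left(S \right)} = \frac{1}{S}$ ($m{\left(S \right)} = \frac{1}{S + 0} = \frac{1}{S}$)
$- 22 \left(m{\left(\left(3 - 5\right) 6 \right)} + 11 \left(\left(-1 + 4\right) - 4\right)\right) = - 22 \left(\frac{1}{\left(3 - 5\right) 6} + 11 \left(\left(-1 + 4\right) - 4\right)\right) = - 22 \left(\frac{1}{\left(-2\right) 6} + 11 \left(3 - 4\right)\right) = - 22 \left(\frac{1}{-12} + 11 \left(-1\right)\right) = - 22 \left(- \frac{1}{12} - 11\right) = \left(-22\right) \left(- \frac{133}{12}\right) = \frac{1463}{6}$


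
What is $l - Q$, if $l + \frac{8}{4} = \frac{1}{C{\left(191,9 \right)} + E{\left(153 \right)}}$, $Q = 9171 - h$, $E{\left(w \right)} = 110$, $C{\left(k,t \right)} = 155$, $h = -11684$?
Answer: $- \frac{5527104}{265} \approx -20857.0$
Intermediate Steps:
$Q = 20855$ ($Q = 9171 - -11684 = 9171 + 11684 = 20855$)
$l = - \frac{529}{265}$ ($l = -2 + \frac{1}{155 + 110} = -2 + \frac{1}{265} = - \frac{529}{265} \approx -1.9962$)
$l - Q = - \frac{529}{265} - 20855 = - \frac{5527104}{265}$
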